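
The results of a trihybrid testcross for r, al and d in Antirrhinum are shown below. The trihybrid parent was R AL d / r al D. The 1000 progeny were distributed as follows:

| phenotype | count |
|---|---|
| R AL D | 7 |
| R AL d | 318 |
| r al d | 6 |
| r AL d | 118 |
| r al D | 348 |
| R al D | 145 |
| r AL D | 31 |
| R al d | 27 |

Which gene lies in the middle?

The two rarest classes, R AL D and r al d, are the double crossovers. Comparing them with the parentals, only the d allele has switched, so d is the middle locus and the order is al – d – r.

d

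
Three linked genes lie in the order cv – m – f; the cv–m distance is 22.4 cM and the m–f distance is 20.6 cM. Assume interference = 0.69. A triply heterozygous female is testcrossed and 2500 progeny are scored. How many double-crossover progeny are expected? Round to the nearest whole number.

36

Map distances give recombination frequencies of 0.224 and 0.206 for the two intervals.
With interference 0.69 (so coincidence = 0.31), expected double-crossover frequency = 0.224 × 0.206 × 0.31 = 0.01430.
Expected number = 0.01430 × 2500 = 35.76 ≈ 36.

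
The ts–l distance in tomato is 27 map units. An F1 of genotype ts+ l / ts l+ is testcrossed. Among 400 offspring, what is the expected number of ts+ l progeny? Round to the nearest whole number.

146

A map distance of 27 map units corresponds to a recombination frequency of 0.270.
The F1 is ts+ l / ts l+, so ts+ l is a parental gamete class with expected frequency (1 − r)/2 = 0.730/2 = 0.3650.
Expected number = 0.3650 × 400 = 146.00 ≈ 146.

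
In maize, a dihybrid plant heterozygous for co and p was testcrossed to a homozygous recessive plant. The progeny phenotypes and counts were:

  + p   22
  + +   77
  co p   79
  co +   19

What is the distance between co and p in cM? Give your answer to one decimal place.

The two most frequent classes, + + (77) and co p (79), are the parental types, so the F1 was + + / co p.
The recombinant classes are + p and co +: 22 + 19 = 41.
Recombination frequency = 41/197 = 0.2081 ≈ 20.8%, i.e. 20.8 cM.

20.8 cM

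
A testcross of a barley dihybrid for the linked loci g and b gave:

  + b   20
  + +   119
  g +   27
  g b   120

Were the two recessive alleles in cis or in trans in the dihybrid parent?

The two most frequent classes are + + (119) and g b (120); these are the parental (non-recombinant) types.
So the F1 carried + + on one chromosome and g b on the other — the recessive alleles are on the same chromosome (cis / coupling).

cis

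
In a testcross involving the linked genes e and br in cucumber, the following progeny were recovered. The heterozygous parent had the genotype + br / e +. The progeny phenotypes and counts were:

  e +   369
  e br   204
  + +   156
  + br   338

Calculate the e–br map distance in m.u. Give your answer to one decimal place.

The recombinant classes are + + and e br: 156 + 204 = 360.
Recombination frequency = 360/1067 = 0.3374 ≈ 33.7%, i.e. 33.7 m.u.

33.7 m.u.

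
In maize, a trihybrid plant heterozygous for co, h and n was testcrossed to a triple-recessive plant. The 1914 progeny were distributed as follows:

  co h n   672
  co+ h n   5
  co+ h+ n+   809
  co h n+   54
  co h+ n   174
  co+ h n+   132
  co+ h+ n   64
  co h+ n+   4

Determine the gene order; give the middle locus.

co

The two most frequent reciprocal classes, co+ h+ n+ and co h n, are the parental types, so the F1 was co+ h+ n+ / co h n.
The two rarest classes, co h+ n+ and co+ h n, are the double crossovers. Comparing them with the parentals, only the co allele has switched, so co is the middle locus and the order is n – co – h.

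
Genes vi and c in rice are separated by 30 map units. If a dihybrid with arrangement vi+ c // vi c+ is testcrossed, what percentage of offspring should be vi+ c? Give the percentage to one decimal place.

A map distance of 30 map units corresponds to a recombination frequency of 0.300.
The F1 is vi+ c / vi c+, so vi+ c is a parental gamete class with expected frequency (1 − r)/2 = 0.700/2 = 0.3500.
That is 0.3500 = 35.0% of the progeny.

35.0%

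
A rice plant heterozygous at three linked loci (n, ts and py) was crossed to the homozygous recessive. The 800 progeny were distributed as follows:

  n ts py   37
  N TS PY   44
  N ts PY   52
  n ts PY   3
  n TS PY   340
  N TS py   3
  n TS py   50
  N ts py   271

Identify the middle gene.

ts

The two most frequent reciprocal classes, n TS PY and N ts py, are the parental types, so the F1 was n TS PY / N ts py.
The two rarest classes, n ts PY and N TS py, are the double crossovers. Comparing them with the parentals, only the ts allele has switched, so ts is the middle locus and the order is n – ts – py.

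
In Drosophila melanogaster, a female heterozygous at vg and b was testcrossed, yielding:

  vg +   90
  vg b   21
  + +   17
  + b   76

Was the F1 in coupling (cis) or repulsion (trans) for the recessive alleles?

trans

The two most frequent classes are + b (76) and vg + (90); these are the parental (non-recombinant) types.
So the F1 carried + b on one chromosome and vg + on the other — the recessive alleles are on opposite chromosomes (trans / repulsion).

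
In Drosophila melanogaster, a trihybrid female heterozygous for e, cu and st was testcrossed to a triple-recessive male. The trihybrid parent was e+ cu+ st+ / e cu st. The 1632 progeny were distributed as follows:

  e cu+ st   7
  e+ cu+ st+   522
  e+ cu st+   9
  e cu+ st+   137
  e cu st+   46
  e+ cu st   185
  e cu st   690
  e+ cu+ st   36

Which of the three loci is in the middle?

The two rarest classes, e+ cu st+ and e cu+ st, are the double crossovers. Comparing them with the parentals, only the cu allele has switched, so cu is the middle locus and the order is e – cu – st.

cu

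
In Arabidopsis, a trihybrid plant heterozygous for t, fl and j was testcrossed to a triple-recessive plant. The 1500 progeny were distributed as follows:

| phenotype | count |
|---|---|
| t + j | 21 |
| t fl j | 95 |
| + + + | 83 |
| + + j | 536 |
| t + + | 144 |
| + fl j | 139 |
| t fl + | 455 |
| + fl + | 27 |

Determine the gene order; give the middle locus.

t

The two most frequent reciprocal classes, t fl + and + + j, are the parental types, so the F1 was t fl + / + + j.
The two rarest classes, + fl + and t + j, are the double crossovers. Comparing them with the parentals, only the t allele has switched, so t is the middle locus and the order is fl – t – j.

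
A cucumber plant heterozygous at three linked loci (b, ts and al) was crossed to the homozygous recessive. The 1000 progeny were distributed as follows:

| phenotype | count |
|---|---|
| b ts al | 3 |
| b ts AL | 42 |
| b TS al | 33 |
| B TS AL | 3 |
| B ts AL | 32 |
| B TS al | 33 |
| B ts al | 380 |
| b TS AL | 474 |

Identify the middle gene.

The two most frequent reciprocal classes, B ts al and b TS AL, are the parental types, so the F1 was B ts al / b TS AL.
The two rarest classes, b ts al and B TS AL, are the double crossovers. Comparing them with the parentals, only the b allele has switched, so b is the middle locus and the order is ts – b – al.

b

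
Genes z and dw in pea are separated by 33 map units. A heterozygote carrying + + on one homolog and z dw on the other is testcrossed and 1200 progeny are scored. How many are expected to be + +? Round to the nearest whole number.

402

A map distance of 33 map units corresponds to a recombination frequency of 0.330.
The F1 is + + / z dw, so + + is a parental gamete class with expected frequency (1 − r)/2 = 0.670/2 = 0.3350.
Expected number = 0.3350 × 1200 = 402.00 ≈ 402.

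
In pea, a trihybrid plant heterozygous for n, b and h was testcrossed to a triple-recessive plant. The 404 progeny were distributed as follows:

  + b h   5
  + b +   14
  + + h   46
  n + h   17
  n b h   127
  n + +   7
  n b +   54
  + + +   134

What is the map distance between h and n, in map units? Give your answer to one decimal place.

The two most frequent reciprocal classes, + + + and n b h, are the parental types, so the F1 was + + + / n b h.
The two rarest classes, n + + and + b h, are the double crossovers. Comparing them with the parentals, only the n allele has switched, so n is the middle locus and the order is b – n – h.
Crossovers in the n–h interval produce the single-crossover classes + + h and n b + (46 + 54 = 100) plus the double crossovers (12).
RF(n–h) = (100 + 12) / 404 = 112/404 = 0.2772 → 27.7 map units.

27.7 map units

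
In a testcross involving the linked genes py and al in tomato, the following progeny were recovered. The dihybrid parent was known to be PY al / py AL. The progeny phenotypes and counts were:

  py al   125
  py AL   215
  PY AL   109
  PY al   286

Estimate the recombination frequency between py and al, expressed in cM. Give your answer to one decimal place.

The recombinant classes are PY AL and py al: 109 + 125 = 234.
Recombination frequency = 234/735 = 0.3184 ≈ 31.8%, i.e. 31.8 cM.

31.8 cM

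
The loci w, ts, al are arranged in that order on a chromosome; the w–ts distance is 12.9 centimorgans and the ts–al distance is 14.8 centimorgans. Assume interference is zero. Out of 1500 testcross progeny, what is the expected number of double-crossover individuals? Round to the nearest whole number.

29

Map distances give recombination frequencies of 0.129 and 0.148 for the two intervals.
With no interference, expected double-crossover frequency = 0.129 × 0.148 = 0.01909.
Expected number = 0.01909 × 1500 = 28.64 ≈ 29.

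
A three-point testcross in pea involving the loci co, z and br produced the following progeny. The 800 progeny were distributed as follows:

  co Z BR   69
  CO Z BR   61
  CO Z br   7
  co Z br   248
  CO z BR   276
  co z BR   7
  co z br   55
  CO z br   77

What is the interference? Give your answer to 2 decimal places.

0.46

The two most frequent reciprocal classes, co Z br and CO z BR, are the parental types, so the F1 was co Z br / CO z BR.
The two rarest classes, CO Z br and co z BR, are the double crossovers. Comparing them with the parentals, only the co allele has switched, so co is the middle locus and the order is z – co – br.
z–co: (116 + 14)/800 = 0.1625; co–br: (146 + 14)/800 = 0.2000.
Expected DCO frequency = 0.1625 × 0.2000 ≈ 0.03250; observed = 14/800 ≈ 0.01750.
Coefficient of coincidence = 0.01750/0.03250 ≈ 0.54; interference = 1 − 0.54 = 0.46.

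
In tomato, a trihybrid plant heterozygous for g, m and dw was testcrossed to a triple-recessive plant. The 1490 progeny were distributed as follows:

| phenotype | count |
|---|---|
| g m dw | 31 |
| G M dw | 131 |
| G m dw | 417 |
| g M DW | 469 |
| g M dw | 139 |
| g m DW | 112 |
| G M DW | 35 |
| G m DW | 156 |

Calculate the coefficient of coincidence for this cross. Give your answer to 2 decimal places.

The two most frequent reciprocal classes, g M DW and G m dw, are the parental types, so the F1 was g M DW / G m dw.
The two rarest classes, G M DW and g m dw, are the double crossovers. Comparing them with the parentals, only the g allele has switched, so g is the middle locus and the order is dw – g – m.
dw–g: (295 + 66)/1490 = 0.2423; g–m: (243 + 66)/1490 = 0.2074.
Expected DCO frequency = 0.2423 × 0.2074 ≈ 0.05025; observed = 66/1490 ≈ 0.04430.
Coefficient of coincidence = 0.04430/0.05025 ≈ 0.88.

0.88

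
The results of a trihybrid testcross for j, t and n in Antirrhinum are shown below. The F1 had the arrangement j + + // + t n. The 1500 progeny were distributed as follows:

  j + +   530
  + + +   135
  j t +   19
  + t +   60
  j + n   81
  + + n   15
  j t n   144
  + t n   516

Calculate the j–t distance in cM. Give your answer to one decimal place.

The two rarest classes, j t + and + + n, are the double crossovers. Comparing them with the parentals, only the t allele has switched, so t is the middle locus and the order is n – t – j.
Crossovers in the t–j interval produce the single-crossover classes + + + and j t n (135 + 144 = 279) plus the double crossovers (34).
RF(t–j) = (279 + 34) / 1500 = 313/1500 = 0.2087 → 20.9 cM.

20.9 cM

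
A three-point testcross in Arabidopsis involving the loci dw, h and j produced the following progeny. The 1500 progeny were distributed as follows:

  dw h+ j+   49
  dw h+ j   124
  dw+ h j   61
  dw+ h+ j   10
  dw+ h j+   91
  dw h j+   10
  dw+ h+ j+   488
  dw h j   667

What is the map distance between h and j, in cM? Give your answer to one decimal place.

The two most frequent reciprocal classes, dw+ h+ j+ and dw h j, are the parental types, so the F1 was dw+ h+ j+ / dw h j.
The two rarest classes, dw+ h+ j and dw h j+, are the double crossovers. Comparing them with the parentals, only the j allele has switched, so j is the middle locus and the order is h – j – dw.
Crossovers in the h–j interval produce the single-crossover classes dw+ h j+ and dw h+ j (91 + 124 = 215) plus the double crossovers (20).
RF(h–j) = (215 + 20) / 1500 = 235/1500 = 0.1567 → 15.7 cM.

15.7 cM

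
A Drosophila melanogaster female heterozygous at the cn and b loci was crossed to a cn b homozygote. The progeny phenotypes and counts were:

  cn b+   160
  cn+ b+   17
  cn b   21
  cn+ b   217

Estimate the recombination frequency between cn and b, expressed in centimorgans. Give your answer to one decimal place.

9.2 centimorgans

The two most frequent classes, cn+ b (217) and cn b+ (160), are the parental types, so the F1 was cn+ b / cn b+.
The recombinant classes are cn+ b+ and cn b: 17 + 21 = 38.
Recombination frequency = 38/415 = 0.0916 ≈ 9.2%, i.e. 9.2 centimorgans.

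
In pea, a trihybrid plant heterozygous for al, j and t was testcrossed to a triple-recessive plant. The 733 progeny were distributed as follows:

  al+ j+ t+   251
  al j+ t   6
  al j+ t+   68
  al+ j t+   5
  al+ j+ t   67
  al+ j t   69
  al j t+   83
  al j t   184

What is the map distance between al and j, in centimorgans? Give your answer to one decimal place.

20.2 centimorgans

The two most frequent reciprocal classes, al j t and al+ j+ t+, are the parental types, so the F1 was al j t / al+ j+ t+.
The two rarest classes, al j+ t and al+ j t+, are the double crossovers. Comparing them with the parentals, only the j allele has switched, so j is the middle locus and the order is al – j – t.
Crossovers in the al–j interval produce the single-crossover classes al+ j t and al j+ t+ (69 + 68 = 137) plus the double crossovers (11).
RF(al–j) = (137 + 11) / 733 = 148/733 = 0.2019 → 20.2 centimorgans.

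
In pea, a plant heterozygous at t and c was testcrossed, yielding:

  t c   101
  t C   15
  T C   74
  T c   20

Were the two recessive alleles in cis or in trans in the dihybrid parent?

The two most frequent classes are T C (74) and t c (101); these are the parental (non-recombinant) types.
So the F1 carried T C on one chromosome and t c on the other — the recessive alleles are on the same chromosome (cis / coupling).

cis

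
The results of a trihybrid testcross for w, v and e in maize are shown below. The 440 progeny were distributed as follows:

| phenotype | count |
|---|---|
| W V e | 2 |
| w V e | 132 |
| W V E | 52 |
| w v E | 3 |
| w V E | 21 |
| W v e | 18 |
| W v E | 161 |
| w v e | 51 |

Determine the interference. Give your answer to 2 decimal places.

The two most frequent reciprocal classes, W v E and w V e, are the parental types, so the F1 was W v E / w V e.
The two rarest classes, w v E and W V e, are the double crossovers. Comparing them with the parentals, only the w allele has switched, so w is the middle locus and the order is v – w – e.
v–w: (103 + 5)/440 = 0.2455; w–e: (39 + 5)/440 = 0.1000.
Expected DCO frequency = 0.2455 × 0.1000 ≈ 0.02455; observed = 5/440 ≈ 0.01136.
Coefficient of coincidence = 0.01136/0.02455 ≈ 0.46; interference = 1 − 0.46 = 0.54.

0.54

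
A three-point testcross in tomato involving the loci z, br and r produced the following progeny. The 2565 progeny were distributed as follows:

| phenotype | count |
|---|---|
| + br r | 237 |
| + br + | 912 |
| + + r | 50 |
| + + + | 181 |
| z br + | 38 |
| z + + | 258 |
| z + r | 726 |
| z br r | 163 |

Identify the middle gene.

The two most frequent reciprocal classes, + br + and z + r, are the parental types, so the F1 was + br + / z + r.
The two rarest classes, z br + and + + r, are the double crossovers. Comparing them with the parentals, only the z allele has switched, so z is the middle locus and the order is br – z – r.

z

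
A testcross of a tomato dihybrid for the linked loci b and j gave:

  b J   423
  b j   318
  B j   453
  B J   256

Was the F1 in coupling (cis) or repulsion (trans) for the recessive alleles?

The two most frequent classes are B j (453) and b J (423); these are the parental (non-recombinant) types.
So the F1 carried B j on one chromosome and b J on the other — the recessive alleles are on opposite chromosomes (trans / repulsion).

trans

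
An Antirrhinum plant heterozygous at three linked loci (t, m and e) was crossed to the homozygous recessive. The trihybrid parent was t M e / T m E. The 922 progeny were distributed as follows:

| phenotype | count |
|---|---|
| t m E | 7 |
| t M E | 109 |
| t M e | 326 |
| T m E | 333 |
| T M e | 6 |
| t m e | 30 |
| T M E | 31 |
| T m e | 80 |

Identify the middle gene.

The two rarest classes, T M e and t m E, are the double crossovers. Comparing them with the parentals, only the t allele has switched, so t is the middle locus and the order is m – t – e.

t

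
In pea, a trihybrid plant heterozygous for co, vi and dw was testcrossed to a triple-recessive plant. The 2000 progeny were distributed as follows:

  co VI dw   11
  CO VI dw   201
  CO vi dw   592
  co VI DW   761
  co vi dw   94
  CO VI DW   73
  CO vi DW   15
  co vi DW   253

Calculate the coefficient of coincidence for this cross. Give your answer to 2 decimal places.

The two most frequent reciprocal classes, CO vi dw and co VI DW, are the parental types, so the F1 was CO vi dw / co VI DW.
The two rarest classes, CO vi DW and co VI dw, are the double crossovers. Comparing them with the parentals, only the dw allele has switched, so dw is the middle locus and the order is vi – dw – co.
vi–dw: (454 + 26)/2000 = 0.2400; dw–co: (167 + 26)/2000 = 0.0965.
Expected DCO frequency = 0.2400 × 0.0965 ≈ 0.02316; observed = 26/2000 ≈ 0.01300.
Coefficient of coincidence = 0.01300/0.02316 ≈ 0.56.

0.56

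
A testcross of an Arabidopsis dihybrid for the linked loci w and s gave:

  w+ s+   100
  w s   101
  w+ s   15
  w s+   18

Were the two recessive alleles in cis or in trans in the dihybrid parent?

cis

The two most frequent classes are w+ s+ (100) and w s (101); these are the parental (non-recombinant) types.
So the F1 carried w+ s+ on one chromosome and w s on the other — the recessive alleles are on the same chromosome (cis / coupling).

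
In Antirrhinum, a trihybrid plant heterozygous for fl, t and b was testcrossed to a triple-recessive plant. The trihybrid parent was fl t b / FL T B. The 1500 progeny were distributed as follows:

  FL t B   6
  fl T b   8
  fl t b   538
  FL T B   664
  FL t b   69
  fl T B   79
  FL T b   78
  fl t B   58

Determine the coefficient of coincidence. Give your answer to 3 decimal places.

The two rarest classes, fl T b and FL t B, are the double crossovers. Comparing them with the parentals, only the t allele has switched, so t is the middle locus and the order is b – t – fl.
b–t: (136 + 14)/1500 = 0.1000; t–fl: (148 + 14)/1500 = 0.1080.
Expected DCO frequency = 0.1000 × 0.1080 ≈ 0.01080; observed = 14/1500 ≈ 0.00933.
Coefficient of coincidence = 0.00933/0.01080 ≈ 0.864.

0.864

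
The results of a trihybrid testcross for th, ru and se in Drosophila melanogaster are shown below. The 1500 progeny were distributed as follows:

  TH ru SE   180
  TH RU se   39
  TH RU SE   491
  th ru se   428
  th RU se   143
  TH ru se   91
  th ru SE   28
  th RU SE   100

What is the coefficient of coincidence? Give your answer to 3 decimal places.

0.999

The two most frequent reciprocal classes, th ru se and TH RU SE, are the parental types, so the F1 was th ru se / TH RU SE.
The two rarest classes, th ru SE and TH RU se, are the double crossovers. Comparing them with the parentals, only the se allele has switched, so se is the middle locus and the order is th – se – ru.
th–se: (191 + 67)/1500 = 0.1720; se–ru: (323 + 67)/1500 = 0.2600.
Expected DCO frequency = 0.1720 × 0.2600 ≈ 0.04472; observed = 67/1500 ≈ 0.04467.
Coefficient of coincidence = 0.04467/0.04472 ≈ 0.999.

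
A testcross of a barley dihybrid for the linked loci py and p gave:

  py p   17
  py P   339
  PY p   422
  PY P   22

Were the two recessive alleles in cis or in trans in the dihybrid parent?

The two most frequent classes are PY p (422) and py P (339); these are the parental (non-recombinant) types.
So the F1 carried PY p on one chromosome and py P on the other — the recessive alleles are on opposite chromosomes (trans / repulsion).

trans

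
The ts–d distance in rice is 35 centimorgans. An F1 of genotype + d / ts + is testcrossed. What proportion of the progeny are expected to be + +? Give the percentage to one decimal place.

A map distance of 35 centimorgans corresponds to a recombination frequency of 0.350.
The F1 is + d / ts +, so + + is a recombinant gamete class with expected frequency r/2 = 0.350/2 = 0.1750.
That is 0.1750 = 17.5% of the progeny.

17.5%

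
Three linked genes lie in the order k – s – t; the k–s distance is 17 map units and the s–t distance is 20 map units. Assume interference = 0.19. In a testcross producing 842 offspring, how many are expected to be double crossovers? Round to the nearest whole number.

Map distances give recombination frequencies of 0.170 and 0.200 for the two intervals.
With interference 0.19 (so coincidence = 0.81), expected double-crossover frequency = 0.170 × 0.200 × 0.81 = 0.02754.
Expected number = 0.02754 × 842 = 23.19 ≈ 23.

23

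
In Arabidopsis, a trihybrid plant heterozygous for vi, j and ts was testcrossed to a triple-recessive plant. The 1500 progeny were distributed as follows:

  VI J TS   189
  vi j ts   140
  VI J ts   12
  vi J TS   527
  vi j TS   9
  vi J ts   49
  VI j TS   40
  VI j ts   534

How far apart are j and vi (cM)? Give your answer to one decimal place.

23.3 cM

The two most frequent reciprocal classes, VI j ts and vi J TS, are the parental types, so the F1 was VI j ts / vi J TS.
The two rarest classes, VI J ts and vi j TS, are the double crossovers. Comparing them with the parentals, only the j allele has switched, so j is the middle locus and the order is ts – j – vi.
Crossovers in the j–vi interval produce the single-crossover classes vi j ts and VI J TS (140 + 189 = 329) plus the double crossovers (21).
RF(j–vi) = (329 + 21) / 1500 = 350/1500 = 0.2333 → 23.3 cM.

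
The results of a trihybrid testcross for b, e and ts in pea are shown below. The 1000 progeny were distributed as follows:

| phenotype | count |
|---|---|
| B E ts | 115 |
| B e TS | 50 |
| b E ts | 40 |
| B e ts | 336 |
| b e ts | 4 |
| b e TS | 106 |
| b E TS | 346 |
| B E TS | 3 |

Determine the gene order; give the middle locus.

The two most frequent reciprocal classes, b E TS and B e ts, are the parental types, so the F1 was b E TS / B e ts.
The two rarest classes, B E TS and b e ts, are the double crossovers. Comparing them with the parentals, only the b allele has switched, so b is the middle locus and the order is e – b – ts.

b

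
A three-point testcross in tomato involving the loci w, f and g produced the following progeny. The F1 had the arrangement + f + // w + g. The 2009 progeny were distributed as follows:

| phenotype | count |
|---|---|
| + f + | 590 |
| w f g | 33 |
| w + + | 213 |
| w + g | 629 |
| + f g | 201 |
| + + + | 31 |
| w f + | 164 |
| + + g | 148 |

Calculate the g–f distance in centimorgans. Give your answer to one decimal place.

23.8 centimorgans

The two rarest classes, + + + and w f g, are the double crossovers. Comparing them with the parentals, only the f allele has switched, so f is the middle locus and the order is w – f – g.
Crossovers in the f–g interval produce the single-crossover classes + f g and w + + (201 + 213 = 414) plus the double crossovers (64).
RF(f–g) = (414 + 64) / 2009 = 478/2009 = 0.2379 → 23.8 centimorgans.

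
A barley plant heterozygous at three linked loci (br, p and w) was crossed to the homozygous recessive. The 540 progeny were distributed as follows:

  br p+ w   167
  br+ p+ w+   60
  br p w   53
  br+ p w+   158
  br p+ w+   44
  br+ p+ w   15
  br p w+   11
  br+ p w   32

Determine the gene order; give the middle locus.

br

The two most frequent reciprocal classes, br+ p w+ and br p+ w, are the parental types, so the F1 was br+ p w+ / br p+ w.
The two rarest classes, br p w+ and br+ p+ w, are the double crossovers. Comparing them with the parentals, only the br allele has switched, so br is the middle locus and the order is p – br – w.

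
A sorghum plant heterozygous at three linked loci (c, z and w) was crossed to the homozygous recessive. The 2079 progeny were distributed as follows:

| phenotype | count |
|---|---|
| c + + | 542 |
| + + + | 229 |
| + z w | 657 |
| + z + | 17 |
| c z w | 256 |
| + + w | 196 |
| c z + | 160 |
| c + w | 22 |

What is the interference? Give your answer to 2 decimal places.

0.61

The two most frequent reciprocal classes, c + + and + z w, are the parental types, so the F1 was c + + / + z w.
The two rarest classes, c + w and + z +, are the double crossovers. Comparing them with the parentals, only the w allele has switched, so w is the middle locus and the order is c – w – z.
c–w: (485 + 39)/2079 = 0.2520; w–z: (356 + 39)/2079 = 0.1900.
Expected DCO frequency = 0.2520 × 0.1900 ≈ 0.04788; observed = 39/2079 ≈ 0.01876.
Coefficient of coincidence = 0.01876/0.04788 ≈ 0.39; interference = 1 − 0.39 = 0.61.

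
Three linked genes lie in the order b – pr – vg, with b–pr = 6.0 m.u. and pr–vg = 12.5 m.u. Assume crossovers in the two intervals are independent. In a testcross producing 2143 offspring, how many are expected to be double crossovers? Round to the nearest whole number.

Map distances give recombination frequencies of 0.060 and 0.125 for the two intervals.
With no interference, expected double-crossover frequency = 0.060 × 0.125 = 0.00750.
Expected number = 0.00750 × 2143 = 16.07 ≈ 16.

16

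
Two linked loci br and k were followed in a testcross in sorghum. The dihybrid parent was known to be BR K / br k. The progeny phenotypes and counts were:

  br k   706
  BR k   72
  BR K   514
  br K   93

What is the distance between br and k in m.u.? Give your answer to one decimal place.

11.9 m.u.

The recombinant classes are BR k and br K: 72 + 93 = 165.
Recombination frequency = 165/1385 = 0.1191 ≈ 11.9%, i.e. 11.9 m.u.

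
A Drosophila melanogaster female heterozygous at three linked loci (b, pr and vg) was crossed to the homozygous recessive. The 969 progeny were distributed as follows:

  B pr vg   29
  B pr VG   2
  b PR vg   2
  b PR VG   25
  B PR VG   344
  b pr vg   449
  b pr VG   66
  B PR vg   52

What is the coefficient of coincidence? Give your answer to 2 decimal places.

The two most frequent reciprocal classes, b pr vg and B PR VG, are the parental types, so the F1 was b pr vg / B PR VG.
The two rarest classes, b PR vg and B pr VG, are the double crossovers. Comparing them with the parentals, only the pr allele has switched, so pr is the middle locus and the order is vg – pr – b.
vg–pr: (118 + 4)/969 = 0.1259; pr–b: (54 + 4)/969 = 0.0599.
Expected DCO frequency = 0.1259 × 0.0599 ≈ 0.00754; observed = 4/969 ≈ 0.00413.
Coefficient of coincidence = 0.00413/0.00754 ≈ 0.55.

0.55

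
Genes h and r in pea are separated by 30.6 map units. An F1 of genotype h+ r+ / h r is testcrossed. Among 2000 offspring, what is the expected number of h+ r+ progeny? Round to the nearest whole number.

694

A map distance of 30.6 map units corresponds to a recombination frequency of 0.306.
The F1 is h+ r+ / h r, so h+ r+ is a parental gamete class with expected frequency (1 − r)/2 = 0.694/2 = 0.3470.
Expected number = 0.3470 × 2000 = 694.00 ≈ 694.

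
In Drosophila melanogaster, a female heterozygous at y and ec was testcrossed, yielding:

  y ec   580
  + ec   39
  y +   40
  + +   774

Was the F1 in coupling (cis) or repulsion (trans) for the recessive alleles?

The two most frequent classes are + + (774) and y ec (580); these are the parental (non-recombinant) types.
So the F1 carried + + on one chromosome and y ec on the other — the recessive alleles are on the same chromosome (cis / coupling).

cis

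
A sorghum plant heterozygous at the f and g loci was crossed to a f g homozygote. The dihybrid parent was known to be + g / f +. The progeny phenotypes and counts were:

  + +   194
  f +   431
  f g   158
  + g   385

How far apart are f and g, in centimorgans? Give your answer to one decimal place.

30.1 centimorgans

The recombinant classes are + + and f g: 194 + 158 = 352.
Recombination frequency = 352/1168 = 0.3014 ≈ 30.1%, i.e. 30.1 centimorgans.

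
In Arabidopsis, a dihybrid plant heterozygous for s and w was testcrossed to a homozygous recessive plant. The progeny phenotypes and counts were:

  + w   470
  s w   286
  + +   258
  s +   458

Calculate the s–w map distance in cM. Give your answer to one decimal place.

The two most frequent classes, + w (470) and s + (458), are the parental types, so the F1 was + w / s +.
The recombinant classes are + + and s w: 258 + 286 = 544.
Recombination frequency = 544/1472 = 0.3696 ≈ 37.0%, i.e. 37.0 cM.

37.0 cM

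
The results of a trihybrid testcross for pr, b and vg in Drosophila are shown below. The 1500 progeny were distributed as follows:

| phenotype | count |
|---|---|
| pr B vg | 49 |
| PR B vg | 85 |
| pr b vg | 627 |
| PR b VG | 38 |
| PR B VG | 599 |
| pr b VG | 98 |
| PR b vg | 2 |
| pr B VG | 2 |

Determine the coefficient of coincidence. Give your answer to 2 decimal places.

The two most frequent reciprocal classes, PR B VG and pr b vg, are the parental types, so the F1 was PR B VG / pr b vg.
The two rarest classes, pr B VG and PR b vg, are the double crossovers. Comparing them with the parentals, only the pr allele has switched, so pr is the middle locus and the order is vg – pr – b.
vg–pr: (183 + 4)/1500 = 0.1247; pr–b: (87 + 4)/1500 = 0.0607.
Expected DCO frequency = 0.1247 × 0.0607 ≈ 0.00757; observed = 4/1500 ≈ 0.00267.
Coefficient of coincidence = 0.00267/0.00757 ≈ 0.35.

0.35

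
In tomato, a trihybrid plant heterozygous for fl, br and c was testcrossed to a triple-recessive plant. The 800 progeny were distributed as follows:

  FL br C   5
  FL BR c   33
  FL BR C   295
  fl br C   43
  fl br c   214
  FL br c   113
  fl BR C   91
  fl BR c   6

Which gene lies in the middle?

br

The two most frequent reciprocal classes, FL BR C and fl br c, are the parental types, so the F1 was FL BR C / fl br c.
The two rarest classes, FL br C and fl BR c, are the double crossovers. Comparing them with the parentals, only the br allele has switched, so br is the middle locus and the order is fl – br – c.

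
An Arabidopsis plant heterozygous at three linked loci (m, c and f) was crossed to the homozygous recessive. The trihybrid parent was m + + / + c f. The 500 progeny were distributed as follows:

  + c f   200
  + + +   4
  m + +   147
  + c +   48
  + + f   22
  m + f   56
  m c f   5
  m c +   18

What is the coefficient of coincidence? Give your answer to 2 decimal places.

The two rarest classes, + + + and m c f, are the double crossovers. Comparing them with the parentals, only the m allele has switched, so m is the middle locus and the order is f – m – c.
f–m: (104 + 9)/500 = 0.2260; m–c: (40 + 9)/500 = 0.0980.
Expected DCO frequency = 0.2260 × 0.0980 ≈ 0.02215; observed = 9/500 ≈ 0.01800.
Coefficient of coincidence = 0.01800/0.02215 ≈ 0.81.

0.81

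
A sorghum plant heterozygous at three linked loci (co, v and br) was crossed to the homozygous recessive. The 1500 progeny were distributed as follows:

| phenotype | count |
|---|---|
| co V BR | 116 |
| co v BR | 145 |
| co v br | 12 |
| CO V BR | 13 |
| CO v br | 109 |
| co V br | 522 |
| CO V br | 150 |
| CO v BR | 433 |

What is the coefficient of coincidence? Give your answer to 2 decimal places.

The two most frequent reciprocal classes, co V br and CO v BR, are the parental types, so the F1 was co V br / CO v BR.
The two rarest classes, co v br and CO V BR, are the double crossovers. Comparing them with the parentals, only the v allele has switched, so v is the middle locus and the order is br – v – co.
br–v: (225 + 25)/1500 = 0.1667; v–co: (295 + 25)/1500 = 0.2133.
Expected DCO frequency = 0.1667 × 0.2133 ≈ 0.03556; observed = 25/1500 ≈ 0.01667.
Coefficient of coincidence = 0.01667/0.03556 ≈ 0.47.

0.47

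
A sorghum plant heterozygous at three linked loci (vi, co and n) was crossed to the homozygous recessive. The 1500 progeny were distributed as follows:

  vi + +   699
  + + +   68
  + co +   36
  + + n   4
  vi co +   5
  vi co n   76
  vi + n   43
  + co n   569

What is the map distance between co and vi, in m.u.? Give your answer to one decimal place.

The two most frequent reciprocal classes, vi + + and + co n, are the parental types, so the F1 was vi + + / + co n.
The two rarest classes, vi co + and + + n, are the double crossovers. Comparing them with the parentals, only the co allele has switched, so co is the middle locus and the order is n – co – vi.
Crossovers in the co–vi interval produce the single-crossover classes + + + and vi co n (68 + 76 = 144) plus the double crossovers (9).
RF(co–vi) = (144 + 9) / 1500 = 153/1500 = 0.1020 → 10.2 m.u.

10.2 m.u.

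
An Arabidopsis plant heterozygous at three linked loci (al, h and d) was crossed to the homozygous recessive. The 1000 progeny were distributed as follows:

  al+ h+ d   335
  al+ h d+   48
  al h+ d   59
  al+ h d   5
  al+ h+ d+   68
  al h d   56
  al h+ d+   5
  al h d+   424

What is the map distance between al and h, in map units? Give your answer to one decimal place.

11.7 map units

The two most frequent reciprocal classes, al+ h+ d and al h d+, are the parental types, so the F1 was al+ h+ d / al h d+.
The two rarest classes, al+ h d and al h+ d+, are the double crossovers. Comparing them with the parentals, only the h allele has switched, so h is the middle locus and the order is al – h – d.
Crossovers in the al–h interval produce the single-crossover classes al h+ d and al+ h d+ (59 + 48 = 107) plus the double crossovers (10).
RF(al–h) = (107 + 10) / 1000 = 117/1000 = 0.1170 → 11.7 map units.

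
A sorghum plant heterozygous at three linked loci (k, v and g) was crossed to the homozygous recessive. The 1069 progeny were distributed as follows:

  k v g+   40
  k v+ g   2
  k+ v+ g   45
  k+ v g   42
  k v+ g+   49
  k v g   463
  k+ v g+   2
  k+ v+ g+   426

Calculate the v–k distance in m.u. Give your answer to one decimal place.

8.9 m.u.

The two most frequent reciprocal classes, k+ v+ g+ and k v g, are the parental types, so the F1 was k+ v+ g+ / k v g.
The two rarest classes, k+ v g+ and k v+ g, are the double crossovers. Comparing them with the parentals, only the v allele has switched, so v is the middle locus and the order is k – v – g.
Crossovers in the k–v interval produce the single-crossover classes k v+ g+ and k+ v g (49 + 42 = 91) plus the double crossovers (4).
RF(k–v) = (91 + 4) / 1069 = 95/1069 = 0.0889 → 8.9 m.u.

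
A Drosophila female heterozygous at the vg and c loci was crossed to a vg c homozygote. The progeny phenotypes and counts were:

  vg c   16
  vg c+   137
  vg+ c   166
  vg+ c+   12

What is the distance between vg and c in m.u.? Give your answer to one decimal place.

8.5 m.u.

The two most frequent classes, vg+ c (166) and vg c+ (137), are the parental types, so the F1 was vg+ c / vg c+.
The recombinant classes are vg+ c+ and vg c: 12 + 16 = 28.
Recombination frequency = 28/331 = 0.0846 ≈ 8.5%, i.e. 8.5 m.u.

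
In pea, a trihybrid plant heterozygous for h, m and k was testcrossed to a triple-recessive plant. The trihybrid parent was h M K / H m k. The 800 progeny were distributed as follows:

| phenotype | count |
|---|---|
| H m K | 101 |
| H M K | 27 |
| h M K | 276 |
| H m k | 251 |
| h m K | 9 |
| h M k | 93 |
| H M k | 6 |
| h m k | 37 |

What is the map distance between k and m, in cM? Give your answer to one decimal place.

26.1 cM

The two rarest classes, h m K and H M k, are the double crossovers. Comparing them with the parentals, only the m allele has switched, so m is the middle locus and the order is h – m – k.
Crossovers in the m–k interval produce the single-crossover classes h M k and H m K (93 + 101 = 194) plus the double crossovers (15).
RF(m–k) = (194 + 15) / 800 = 209/800 = 0.2612 → 26.1 cM.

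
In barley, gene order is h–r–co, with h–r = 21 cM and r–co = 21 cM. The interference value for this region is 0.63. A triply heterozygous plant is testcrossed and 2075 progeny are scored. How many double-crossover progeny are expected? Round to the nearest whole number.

34

Map distances give recombination frequencies of 0.210 and 0.210 for the two intervals.
With interference 0.63 (so coincidence = 0.37), expected double-crossover frequency = 0.210 × 0.210 × 0.37 = 0.01632.
Expected number = 0.01632 × 2075 = 33.86 ≈ 34.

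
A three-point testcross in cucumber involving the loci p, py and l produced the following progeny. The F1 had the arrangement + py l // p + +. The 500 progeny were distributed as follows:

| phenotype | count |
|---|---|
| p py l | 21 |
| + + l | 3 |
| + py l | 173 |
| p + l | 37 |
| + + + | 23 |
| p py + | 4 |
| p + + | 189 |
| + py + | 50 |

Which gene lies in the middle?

py

The two rarest classes, + + l and p py +, are the double crossovers. Comparing them with the parentals, only the py allele has switched, so py is the middle locus and the order is p – py – l.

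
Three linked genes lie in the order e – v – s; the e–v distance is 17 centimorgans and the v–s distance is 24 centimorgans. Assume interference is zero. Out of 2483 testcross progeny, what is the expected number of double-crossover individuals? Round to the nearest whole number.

Map distances give recombination frequencies of 0.170 and 0.240 for the two intervals.
With no interference, expected double-crossover frequency = 0.170 × 0.240 = 0.04080.
Expected number = 0.04080 × 2483 = 101.31 ≈ 101.

101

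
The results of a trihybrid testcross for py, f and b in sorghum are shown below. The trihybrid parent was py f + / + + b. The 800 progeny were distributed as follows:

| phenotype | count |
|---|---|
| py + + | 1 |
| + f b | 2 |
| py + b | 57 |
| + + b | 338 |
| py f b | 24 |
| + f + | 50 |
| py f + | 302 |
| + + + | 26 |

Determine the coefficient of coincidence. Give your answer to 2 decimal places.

0.41

The two rarest classes, py + + and + f b, are the double crossovers. Comparing them with the parentals, only the f allele has switched, so f is the middle locus and the order is py – f – b.
py–f: (107 + 3)/800 = 0.1375; f–b: (50 + 3)/800 = 0.0663.
Expected DCO frequency = 0.1375 × 0.0663 ≈ 0.00912; observed = 3/800 ≈ 0.00375.
Coefficient of coincidence = 0.00375/0.00912 ≈ 0.41.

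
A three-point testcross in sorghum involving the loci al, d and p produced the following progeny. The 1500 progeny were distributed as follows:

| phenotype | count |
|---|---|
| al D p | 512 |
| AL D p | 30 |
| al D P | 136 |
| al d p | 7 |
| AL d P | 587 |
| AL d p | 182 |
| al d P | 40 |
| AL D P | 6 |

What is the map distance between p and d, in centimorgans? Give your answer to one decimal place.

The two most frequent reciprocal classes, AL d P and al D p, are the parental types, so the F1 was AL d P / al D p.
The two rarest classes, AL D P and al d p, are the double crossovers. Comparing them with the parentals, only the d allele has switched, so d is the middle locus and the order is al – d – p.
Crossovers in the d–p interval produce the single-crossover classes AL d p and al D P (182 + 136 = 318) plus the double crossovers (13).
RF(d–p) = (318 + 13) / 1500 = 331/1500 = 0.2207 → 22.1 centimorgans.

22.1 centimorgans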